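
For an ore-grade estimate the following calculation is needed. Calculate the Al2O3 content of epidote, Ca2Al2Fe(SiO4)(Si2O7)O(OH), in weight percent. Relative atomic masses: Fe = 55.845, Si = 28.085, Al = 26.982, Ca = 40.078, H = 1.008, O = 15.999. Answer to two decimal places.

21.10 wt%

Molar mass of Ca2Al2Fe(SiO4)(Si2O7)O(OH) = 2×40.078 + 2×26.982 + 1×55.845 + 3×28.085 + 13×15.999 + 1×1.008 = 483.215 g/mol.
Each formula unit contains 2 Al, equivalent to 2/2 = 1.0000 mol Al2O3.
M(Al2O3) = 2×26.982 + 3×15.999 = 101.961 g/mol.
Mass of Al2O3 per formula unit = 1.0000 × 101.961 = 101.961 g.
Al2O3 wt% = 101.961 / 483.215 × 100 = 21.10%.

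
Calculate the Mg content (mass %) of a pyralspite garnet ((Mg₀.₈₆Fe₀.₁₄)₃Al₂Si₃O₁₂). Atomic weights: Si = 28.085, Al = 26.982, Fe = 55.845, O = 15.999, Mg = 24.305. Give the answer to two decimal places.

Formula mass = 2.58·24.305 + 0.42·55.845 + 2·26.982 + 3·28.085 + 12·15.999 = 416.369 g/mol, of which 62.707 g is Mg.
So Mg makes up 62.707/416.369 = 0.1506 of the mass, i.e. 15.06%.

15.06 mass %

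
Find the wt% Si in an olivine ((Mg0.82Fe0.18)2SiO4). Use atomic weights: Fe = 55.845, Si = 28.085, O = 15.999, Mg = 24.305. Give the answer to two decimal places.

18.47 mass %

M((Mg0.82Fe0.18)2SiO4) = 152.045 g/mol.
Si contributes 1 × 28.085 = 28.085 g per mole.
28.085/152.045 = 0.1847 → 18.47%.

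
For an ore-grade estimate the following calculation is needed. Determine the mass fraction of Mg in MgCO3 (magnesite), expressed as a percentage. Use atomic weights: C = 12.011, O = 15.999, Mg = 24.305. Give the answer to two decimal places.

Formula mass = 1*24.305 + 1*12.011 + 3*15.999 = 84.313 g/mol, of which 24.305 g is Mg.
So Mg makes up 24.305/84.313 = 0.2883 of the mass, i.e. 28.83%.

28.83 weight percent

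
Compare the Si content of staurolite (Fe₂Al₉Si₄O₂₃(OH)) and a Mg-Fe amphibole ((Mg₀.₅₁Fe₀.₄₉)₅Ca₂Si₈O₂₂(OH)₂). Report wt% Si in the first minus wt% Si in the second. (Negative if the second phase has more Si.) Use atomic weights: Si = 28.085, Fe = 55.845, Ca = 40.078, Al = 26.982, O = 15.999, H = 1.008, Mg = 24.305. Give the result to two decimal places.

-12.07 percentage points

First mineral: 112.340 g Si in 851.852 g formula = 13.19 wt% Si.
Second mineral: 224.680 g Si in 889.626 g formula = 25.26 wt% Si.
13.19% − 25.26% gives a difference of -12.07 percentage points.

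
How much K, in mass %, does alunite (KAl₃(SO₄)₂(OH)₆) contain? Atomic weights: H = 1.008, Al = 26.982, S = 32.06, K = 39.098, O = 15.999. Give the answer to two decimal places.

M(KAl₃(SO₄)₂(OH)₆) = 414.198 g/mol.
K contributes 1 × 39.098 = 39.098 g per mole.
39.098/414.198 = 0.0944 → 9.44%.

9.44 mass %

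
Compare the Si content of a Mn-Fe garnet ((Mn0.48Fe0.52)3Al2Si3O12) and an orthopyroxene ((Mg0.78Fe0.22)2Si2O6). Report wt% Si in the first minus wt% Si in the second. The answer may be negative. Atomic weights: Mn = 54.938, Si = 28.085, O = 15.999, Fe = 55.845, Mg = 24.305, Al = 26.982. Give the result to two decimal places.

-9.20 percentage points

First mineral: 84.255 g Si in 496.436 g formula = 16.97 wt% Si.
Second mineral: 56.170 g Si in 214.652 g formula = 26.17 wt% Si.
16.97% − 26.17% gives a difference of -9.20 percentage points.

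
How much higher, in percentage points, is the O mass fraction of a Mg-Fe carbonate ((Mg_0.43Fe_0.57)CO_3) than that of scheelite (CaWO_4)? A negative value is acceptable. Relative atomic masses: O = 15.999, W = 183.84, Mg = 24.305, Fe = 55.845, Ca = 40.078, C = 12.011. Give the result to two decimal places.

24.69 percentage points

First mineral: 47.997 g O in 102.291 g formula = 46.92 wt% O.
Second mineral: 63.996 g O in 287.914 g formula = 22.23 wt% O.
46.92% − 22.23% gives a difference of 24.69 percentage points.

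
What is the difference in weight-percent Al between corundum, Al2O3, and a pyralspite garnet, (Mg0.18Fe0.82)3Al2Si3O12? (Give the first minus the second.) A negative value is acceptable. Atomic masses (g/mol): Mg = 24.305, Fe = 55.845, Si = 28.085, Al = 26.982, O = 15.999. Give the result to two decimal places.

Al in Al2O3: molar mass 101.961 g/mol; 2×26.982 = 53.964 g → 52.93 wt%.
Al in (Mg0.18Fe0.82)3Al2Si3O12: molar mass 480.710 g/mol; 2×26.982 = 53.964 g → 11.23 wt%.
Difference = 52.93 − 11.23 = 41.70 percentage points.

41.70 percentage points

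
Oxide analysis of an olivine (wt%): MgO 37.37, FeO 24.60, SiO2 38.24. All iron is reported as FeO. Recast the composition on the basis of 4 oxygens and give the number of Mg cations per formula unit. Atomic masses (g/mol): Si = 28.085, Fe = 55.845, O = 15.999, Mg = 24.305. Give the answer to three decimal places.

MgO (M=40.304): mol = 0.92720; Mg = 0.92720, O = 0.92720.
FeO (M=71.844): mol = 0.34241; Fe = 0.34241, O = 0.34241.
SiO2 (M=60.083): mol = 0.63645; Si = 0.63645, O = 1.27290.
ΣO = 2.54251; factor = 4/ΣO = 1.57325.
Mg apfu = 0.92720 × 1.57325 = 1.459.

1.459 Mg apfu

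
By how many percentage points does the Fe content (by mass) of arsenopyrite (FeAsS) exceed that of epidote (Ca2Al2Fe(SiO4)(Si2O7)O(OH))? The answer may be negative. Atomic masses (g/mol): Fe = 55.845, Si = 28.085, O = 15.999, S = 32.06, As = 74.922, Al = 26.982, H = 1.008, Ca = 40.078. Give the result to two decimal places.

22.74 percentage points

First mineral: 55.845 g Fe in 162.827 g formula = 34.30 wt% Fe.
Second mineral: 55.845 g Fe in 483.215 g formula = 11.56 wt% Fe.
34.30% − 11.56% gives a difference of 22.74 percentage points.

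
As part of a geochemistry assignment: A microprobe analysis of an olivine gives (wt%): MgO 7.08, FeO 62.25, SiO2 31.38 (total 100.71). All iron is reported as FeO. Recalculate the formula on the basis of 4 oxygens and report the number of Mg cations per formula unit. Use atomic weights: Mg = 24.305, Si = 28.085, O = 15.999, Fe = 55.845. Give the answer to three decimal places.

7.08 wt% MgO ÷ 40.304 g/mol = 0.17566 mol, giving 0.17566 Mg and 0.17566 O.
62.25 wt% FeO ÷ 71.844 g/mol = 0.86646 mol, giving 0.86646 Fe and 0.86646 O.
31.38 wt% SiO2 ÷ 60.083 g/mol = 0.52228 mol, giving 0.52228 Si and 1.04456 O.
Oxygen sums to 2.08668; scaling by 4/2.08668 = 1.91692 puts the formula on 4 O.
Mg: 0.17566 × 1.91692 = 0.337 atoms per formula unit.

0.337 Mg apfu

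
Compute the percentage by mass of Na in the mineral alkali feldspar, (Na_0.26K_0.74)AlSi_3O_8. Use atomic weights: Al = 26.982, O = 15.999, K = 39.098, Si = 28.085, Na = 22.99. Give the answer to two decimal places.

Molar mass of (Na_0.26K_0.74)AlSi_3O_8: 0.26×22.99 + 0.74×39.098 + 1×26.982 + 3×28.085 + 8×15.999 = 274.139 g/mol.
Mass of Na per formula unit: 0.26 × 22.99 = 5.977 g.
Weight fraction Na = 5.977 / 274.139 = 0.0218.

2.18 mass %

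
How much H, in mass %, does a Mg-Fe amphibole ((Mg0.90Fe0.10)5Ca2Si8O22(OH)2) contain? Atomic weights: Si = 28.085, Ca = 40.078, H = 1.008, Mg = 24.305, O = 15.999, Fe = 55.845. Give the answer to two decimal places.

M((Mg0.90Fe0.10)5Ca2Si8O22(OH)2) = 828.123 g/mol.
H contributes 2 × 1.008 = 2.016 g per mole.
2.016/828.123 = 0.0024 → 0.24%.

0.24 mass %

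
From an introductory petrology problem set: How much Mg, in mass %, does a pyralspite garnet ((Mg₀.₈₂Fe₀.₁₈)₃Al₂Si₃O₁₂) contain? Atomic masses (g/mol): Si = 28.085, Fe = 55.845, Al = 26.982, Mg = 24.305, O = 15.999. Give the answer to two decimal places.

14.23 mass %

M((Mg₀.₈₂Fe₀.₁₈)₃Al₂Si₃O₁₂) = 420.154 g/mol.
Mg contributes 2.46 × 24.305 = 59.790 g per mole.
59.790/420.154 = 0.1423 → 14.23%.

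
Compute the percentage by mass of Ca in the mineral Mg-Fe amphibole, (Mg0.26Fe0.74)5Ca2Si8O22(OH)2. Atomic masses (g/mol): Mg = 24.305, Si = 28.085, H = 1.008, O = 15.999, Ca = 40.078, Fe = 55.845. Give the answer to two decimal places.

Formula mass = 1.30·24.305 + 3.70·55.845 + 2·40.078 + 8·28.085 + 24·15.999 + 2·1.008 = 929.051 g/mol, of which 80.156 g is Ca.
So Ca makes up 80.156/929.051 = 0.0863 of the mass, i.e. 8.63%.

8.63 mass %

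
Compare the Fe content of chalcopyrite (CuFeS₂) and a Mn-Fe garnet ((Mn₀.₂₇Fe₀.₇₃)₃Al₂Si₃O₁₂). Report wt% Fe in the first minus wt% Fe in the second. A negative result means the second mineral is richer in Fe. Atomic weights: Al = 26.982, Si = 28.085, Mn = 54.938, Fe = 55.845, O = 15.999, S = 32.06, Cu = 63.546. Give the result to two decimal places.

M(CuFeS₂) = 183.511 g/mol, so wt% Fe = 55.845/183.511 × 100 = 30.43%.
M((Mn₀.₂₇Fe₀.₇₃)₃Al₂Si₃O₁₂) = 497.007 g/mol, so wt% Fe = 122.301/497.007 × 100 = 24.61%.
30.43 − 24.61 = 5.82 pp.

5.82 percentage points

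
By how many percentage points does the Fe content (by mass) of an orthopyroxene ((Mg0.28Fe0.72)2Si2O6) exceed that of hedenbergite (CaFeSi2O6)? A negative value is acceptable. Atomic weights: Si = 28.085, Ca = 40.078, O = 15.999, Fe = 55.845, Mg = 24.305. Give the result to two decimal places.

10.15 percentage points

Fe in (Mg0.28Fe0.72)2Si2O6: molar mass 246.192 g/mol; 1.44×55.845 = 80.417 g → 32.66 wt%.
Fe in CaFeSi2O6: molar mass 248.087 g/mol; 1×55.845 = 55.845 g → 22.51 wt%.
Difference = 32.66 − 22.51 = 10.15 percentage points.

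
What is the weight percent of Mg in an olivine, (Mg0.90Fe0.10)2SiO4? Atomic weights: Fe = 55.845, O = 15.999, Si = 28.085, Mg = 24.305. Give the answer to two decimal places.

29.76 mass %

Formula mass = 1.80*24.305 + 0.20*55.845 + 1*28.085 + 4*15.999 = 146.999 g/mol, of which 43.749 g is Mg.
So Mg makes up 43.749/146.999 = 0.2976 of the mass, i.e. 29.76%.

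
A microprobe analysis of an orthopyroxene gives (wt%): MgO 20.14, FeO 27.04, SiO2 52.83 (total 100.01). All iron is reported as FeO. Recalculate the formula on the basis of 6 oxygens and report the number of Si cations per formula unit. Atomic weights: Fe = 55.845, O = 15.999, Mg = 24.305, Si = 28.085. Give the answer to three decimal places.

2.002 Si apfu

20.14 wt% MgO ÷ 40.304 g/mol = 0.49970 mol, giving 0.49970 Mg and 0.49970 O.
27.04 wt% FeO ÷ 71.844 g/mol = 0.37637 mol, giving 0.37637 Fe and 0.37637 O.
52.83 wt% SiO2 ÷ 60.083 g/mol = 0.87928 mol, giving 0.87928 Si and 1.75856 O.
Oxygen sums to 2.63463; scaling by 6/2.63463 = 2.27736 puts the formula on 6 O.
Si: 0.87928 × 2.27736 = 2.002 atoms per formula unit.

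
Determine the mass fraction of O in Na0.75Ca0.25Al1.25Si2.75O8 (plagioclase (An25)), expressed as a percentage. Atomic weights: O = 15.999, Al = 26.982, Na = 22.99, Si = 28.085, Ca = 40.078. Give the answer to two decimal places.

Formula mass = 0.75·22.99 + 0.25·40.078 + 1.25·26.982 + 2.75·28.085 + 8·15.999 = 266.215 g/mol, of which 127.992 g is O.
So O makes up 127.992/266.215 = 0.4808 of the mass, i.e. 48.08%.

48.08 weight percent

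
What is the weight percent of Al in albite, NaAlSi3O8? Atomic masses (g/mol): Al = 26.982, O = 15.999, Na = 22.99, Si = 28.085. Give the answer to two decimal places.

10.29 weight percent

M(NaAlSi3O8) = 262.219 g/mol.
Al contributes 1 × 26.982 = 26.982 g per mole.
26.982/262.219 = 0.1029 → 10.29%.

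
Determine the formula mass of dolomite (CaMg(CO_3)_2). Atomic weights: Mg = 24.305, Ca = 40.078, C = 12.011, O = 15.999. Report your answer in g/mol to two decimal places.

184.40 g/mol

M = 1*40.078 + 1*24.305 + 2*12.011 + 6*15.999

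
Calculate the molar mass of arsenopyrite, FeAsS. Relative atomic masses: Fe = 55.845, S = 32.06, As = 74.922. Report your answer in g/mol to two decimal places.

Fe: 1 × 55.845 = 55.8450
As: 1 × 74.922 = 74.9220
S: 1 × 32.06 = 32.0600
Summing the contributions gives the formula mass.

162.83 g/mol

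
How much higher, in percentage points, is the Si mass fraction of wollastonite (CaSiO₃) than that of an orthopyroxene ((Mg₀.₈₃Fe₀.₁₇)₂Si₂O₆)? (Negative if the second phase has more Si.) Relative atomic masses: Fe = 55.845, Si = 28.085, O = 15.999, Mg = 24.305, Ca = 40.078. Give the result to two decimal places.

-2.38 percentage points

First mineral: 28.085 g Si in 116.160 g formula = 24.18 wt% Si.
Second mineral: 56.170 g Si in 211.498 g formula = 26.56 wt% Si.
24.18% − 26.56% gives a difference of -2.38 percentage points.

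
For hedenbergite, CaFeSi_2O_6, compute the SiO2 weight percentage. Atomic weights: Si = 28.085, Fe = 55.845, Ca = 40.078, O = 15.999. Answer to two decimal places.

Formula mass = 248.087 g/mol.
2 Si → 2.0000 mol SiO2 per formula unit; M(SiO2) = 60.083, so SiO2 mass = 120.166 g.
120.166/248.087 × 100 = 48.44 wt%.

48.44 wt%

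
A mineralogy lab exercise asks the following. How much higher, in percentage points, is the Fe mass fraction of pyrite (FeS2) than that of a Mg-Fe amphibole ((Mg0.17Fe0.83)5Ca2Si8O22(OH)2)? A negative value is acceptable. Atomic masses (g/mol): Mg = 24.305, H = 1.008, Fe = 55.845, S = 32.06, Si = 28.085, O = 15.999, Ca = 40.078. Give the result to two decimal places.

21.98 percentage points

M(FeS2) = 119.965 g/mol, so wt% Fe = 55.845/119.965 × 100 = 46.55%.
M((Mg0.17Fe0.83)5Ca2Si8O22(OH)2) = 943.244 g/mol, so wt% Fe = 231.757/943.244 × 100 = 24.57%.
46.55 − 24.57 = 21.98 pp.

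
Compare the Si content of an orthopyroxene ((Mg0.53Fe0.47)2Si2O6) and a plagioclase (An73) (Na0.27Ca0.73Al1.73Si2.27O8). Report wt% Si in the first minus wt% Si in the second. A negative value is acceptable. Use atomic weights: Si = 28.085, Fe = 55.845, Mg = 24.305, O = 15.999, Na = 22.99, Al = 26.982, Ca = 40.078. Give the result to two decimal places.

1.10 percentage points

M((Mg0.53Fe0.47)2Si2O6) = 230.422 g/mol, so wt% Si = 56.170/230.422 × 100 = 24.38%.
M(Na0.27Ca0.73Al1.73Si2.27O8) = 273.888 g/mol, so wt% Si = 63.753/273.888 × 100 = 23.28%.
24.38 − 23.28 = 1.10 pp.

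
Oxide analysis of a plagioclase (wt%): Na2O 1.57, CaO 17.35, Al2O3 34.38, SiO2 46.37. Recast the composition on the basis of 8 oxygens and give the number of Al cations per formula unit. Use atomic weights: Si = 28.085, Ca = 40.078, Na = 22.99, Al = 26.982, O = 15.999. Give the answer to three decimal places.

Na2O (M=61.979): mol = 0.02533; Na = 0.05066, O = 0.02533.
CaO (M=56.077): mol = 0.30940; Ca = 0.30940, O = 0.30940.
Al2O3 (M=101.961): mol = 0.33719; Al = 0.67438, O = 1.01157.
SiO2 (M=60.083): mol = 0.77177; Si = 0.77177, O = 1.54354.
ΣO = 2.88984; factor = 8/ΣO = 2.76832.
Al apfu = 0.67438 × 2.76832 = 1.867.

1.867 Al apfu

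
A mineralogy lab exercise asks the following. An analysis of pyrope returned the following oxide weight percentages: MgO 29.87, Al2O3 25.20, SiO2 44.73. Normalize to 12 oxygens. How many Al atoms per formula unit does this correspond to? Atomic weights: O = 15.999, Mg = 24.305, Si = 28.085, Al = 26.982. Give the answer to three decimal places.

1.996 Al apfu

MgO (M=40.304): mol = 0.74112; Mg = 0.74112, O = 0.74112.
Al2O3 (M=101.961): mol = 0.24715; Al = 0.49430, O = 0.74145.
SiO2 (M=60.083): mol = 0.74447; Si = 0.74447, O = 1.48894.
ΣO = 2.97151; factor = 12/ΣO = 4.03835.
Al apfu = 0.49430 × 4.03835 = 1.996.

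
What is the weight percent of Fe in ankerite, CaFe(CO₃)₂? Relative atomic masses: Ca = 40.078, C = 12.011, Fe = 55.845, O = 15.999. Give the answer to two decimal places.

25.86 mass %

Molar mass of CaFe(CO₃)₂: 1×40.078 + 1×55.845 + 2×12.011 + 6×15.999 = 215.939 g/mol.
Mass of Fe per formula unit: 1 × 55.845 = 55.845 g.
Weight fraction Fe = 55.845 / 215.939 = 0.2586.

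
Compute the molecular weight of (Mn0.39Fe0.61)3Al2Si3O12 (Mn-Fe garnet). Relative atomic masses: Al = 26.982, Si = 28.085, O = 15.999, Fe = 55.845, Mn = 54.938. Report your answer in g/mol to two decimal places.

M = 1.17*54.938 + 1.83*55.845 + 2*26.982 + 3*28.085 + 12*15.999

496.68 g/mol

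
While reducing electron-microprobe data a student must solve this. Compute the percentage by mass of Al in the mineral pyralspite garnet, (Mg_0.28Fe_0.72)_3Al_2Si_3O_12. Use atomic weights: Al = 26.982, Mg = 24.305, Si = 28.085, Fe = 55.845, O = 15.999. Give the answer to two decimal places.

11.45 mass %

Formula mass = 0.84*24.305 + 2.16*55.845 + 2*26.982 + 3*28.085 + 12*15.999 = 471.248 g/mol, of which 53.964 g is Al.
So Al makes up 53.964/471.248 = 0.1145 of the mass, i.e. 11.45%.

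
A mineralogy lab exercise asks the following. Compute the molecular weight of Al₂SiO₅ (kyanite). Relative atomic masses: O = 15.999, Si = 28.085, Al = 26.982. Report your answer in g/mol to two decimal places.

M = 2×26.982 + 1×28.085 + 5×15.999

162.04 g/mol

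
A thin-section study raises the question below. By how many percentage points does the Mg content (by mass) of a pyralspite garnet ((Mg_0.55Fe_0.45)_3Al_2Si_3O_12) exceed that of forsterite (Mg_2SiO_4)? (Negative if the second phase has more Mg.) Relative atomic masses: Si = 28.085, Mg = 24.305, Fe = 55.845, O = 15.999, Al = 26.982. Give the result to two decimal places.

M((Mg_0.55Fe_0.45)_3Al_2Si_3O_12) = 445.701 g/mol, so wt% Mg = 40.103/445.701 × 100 = 9.00%.
M(Mg_2SiO_4) = 140.691 g/mol, so wt% Mg = 48.610/140.691 × 100 = 34.55%.
9.00 − 34.55 = -25.55 pp.

-25.55 percentage points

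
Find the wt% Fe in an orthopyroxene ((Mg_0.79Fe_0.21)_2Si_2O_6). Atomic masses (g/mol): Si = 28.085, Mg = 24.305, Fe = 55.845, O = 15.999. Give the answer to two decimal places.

10.96 mass %

Formula mass = 1.58×24.305 + 0.42×55.845 + 2×28.085 + 6×15.999 = 214.021 g/mol, of which 23.455 g is Fe.
So Fe makes up 23.455/214.021 = 0.1096 of the mass, i.e. 10.96%.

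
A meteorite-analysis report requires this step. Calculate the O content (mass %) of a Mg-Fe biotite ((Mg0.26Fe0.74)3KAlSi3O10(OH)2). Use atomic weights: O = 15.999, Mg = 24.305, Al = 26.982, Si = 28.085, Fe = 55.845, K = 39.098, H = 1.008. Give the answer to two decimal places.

39.40 mass %

Molar mass of (Mg0.26Fe0.74)3KAlSi3O10(OH)2: 0.78·24.305 + 2.22·55.845 + 1·39.098 + 1·26.982 + 3·28.085 + 12·15.999 + 2·1.008 = 487.273 g/mol.
Mass of O per formula unit: 12 × 15.999 = 191.988 g.
Weight fraction O = 191.988 / 487.273 = 0.3940.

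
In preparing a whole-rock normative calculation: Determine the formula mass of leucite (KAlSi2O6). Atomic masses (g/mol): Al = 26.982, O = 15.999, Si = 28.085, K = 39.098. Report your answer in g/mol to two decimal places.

The formula mass is the sum 1*39.098 + 1*26.982 + 2*28.085 + 6*15.999.

218.24 g/mol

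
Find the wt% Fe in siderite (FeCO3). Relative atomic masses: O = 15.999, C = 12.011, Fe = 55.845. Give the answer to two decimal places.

M(FeCO3) = 115.853 g/mol.
Fe contributes 1 × 55.845 = 55.845 g per mole.
55.845/115.853 = 0.4820 → 48.20%.

48.20 wt%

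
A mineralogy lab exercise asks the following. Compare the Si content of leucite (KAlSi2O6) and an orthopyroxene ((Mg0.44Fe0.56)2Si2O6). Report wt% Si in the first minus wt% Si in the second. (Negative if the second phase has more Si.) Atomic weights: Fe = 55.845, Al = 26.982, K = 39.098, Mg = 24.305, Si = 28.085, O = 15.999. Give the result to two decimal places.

First mineral: 56.170 g Si in 218.244 g formula = 25.74 wt% Si.
Second mineral: 56.170 g Si in 236.099 g formula = 23.79 wt% Si.
25.74% − 23.79% gives a difference of 1.95 percentage points.

1.95 percentage points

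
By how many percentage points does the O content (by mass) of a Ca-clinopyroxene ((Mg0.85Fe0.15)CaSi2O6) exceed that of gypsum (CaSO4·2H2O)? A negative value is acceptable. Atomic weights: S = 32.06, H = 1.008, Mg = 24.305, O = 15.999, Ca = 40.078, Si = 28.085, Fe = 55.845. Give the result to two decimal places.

-12.38 percentage points

M((Mg0.85Fe0.15)CaSi2O6) = 221.278 g/mol, so wt% O = 95.994/221.278 × 100 = 43.38%.
M(CaSO4·2H2O) = 172.164 g/mol, so wt% O = 95.994/172.164 × 100 = 55.76%.
43.38 − 55.76 = -12.38 pp.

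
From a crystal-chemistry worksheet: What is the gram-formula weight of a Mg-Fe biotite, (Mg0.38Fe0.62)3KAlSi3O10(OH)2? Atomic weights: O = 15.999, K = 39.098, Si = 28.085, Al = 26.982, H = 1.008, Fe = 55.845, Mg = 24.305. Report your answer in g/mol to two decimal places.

475.92 g/mol

The formula mass is the sum 1.14·24.305 + 1.86·55.845 + 1·39.098 + 1·26.982 + 3·28.085 + 12·15.999 + 2·1.008.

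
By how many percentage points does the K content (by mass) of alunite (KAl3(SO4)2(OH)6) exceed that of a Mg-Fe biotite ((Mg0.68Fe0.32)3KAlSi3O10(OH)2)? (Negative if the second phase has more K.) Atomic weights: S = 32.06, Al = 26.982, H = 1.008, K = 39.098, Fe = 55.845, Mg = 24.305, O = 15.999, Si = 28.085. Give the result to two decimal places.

0.70 percentage points

M(KAl3(SO4)2(OH)6) = 414.198 g/mol, so wt% K = 39.098/414.198 × 100 = 9.44%.
M((Mg0.68Fe0.32)3KAlSi3O10(OH)2) = 447.532 g/mol, so wt% K = 39.098/447.532 × 100 = 8.74%.
9.44 − 8.74 = 0.70 pp.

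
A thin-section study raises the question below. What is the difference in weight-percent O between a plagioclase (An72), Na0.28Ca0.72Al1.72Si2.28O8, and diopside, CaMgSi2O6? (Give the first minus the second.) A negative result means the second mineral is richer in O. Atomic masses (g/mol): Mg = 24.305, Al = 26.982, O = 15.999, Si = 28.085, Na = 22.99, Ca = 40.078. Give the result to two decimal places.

2.43 percentage points

First mineral: 127.992 g O in 273.728 g formula = 46.76 wt% O.
Second mineral: 95.994 g O in 216.547 g formula = 44.33 wt% O.
46.76% − 44.33% gives a difference of 2.43 percentage points.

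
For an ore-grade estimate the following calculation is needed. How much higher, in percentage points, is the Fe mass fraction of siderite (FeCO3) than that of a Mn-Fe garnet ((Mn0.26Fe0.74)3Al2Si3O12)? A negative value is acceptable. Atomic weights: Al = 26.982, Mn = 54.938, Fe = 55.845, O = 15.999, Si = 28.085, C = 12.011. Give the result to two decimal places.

Fe in FeCO3: molar mass 115.853 g/mol; 1×55.845 = 55.845 g → 48.20 wt%.
Fe in (Mn0.26Fe0.74)3Al2Si3O12: molar mass 497.035 g/mol; 2.22×55.845 = 123.976 g → 24.94 wt%.
Difference = 48.20 − 24.94 = 23.26 percentage points.

23.26 percentage points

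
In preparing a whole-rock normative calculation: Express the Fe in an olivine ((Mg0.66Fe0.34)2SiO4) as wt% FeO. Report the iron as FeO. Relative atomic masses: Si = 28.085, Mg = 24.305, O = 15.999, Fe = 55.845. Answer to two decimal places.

30.13 wt%

M((Mg0.66Fe0.34)2SiO4) = 162.138 g/mol; M(FeO) = 71.844 g/mol.
Moles FeO per formula unit = 0.68 Fe ÷ 1 = 0.6800.
FeO fraction = (0.6800 × 71.844) / 162.138 = 48.854/162.138 = 0.3013.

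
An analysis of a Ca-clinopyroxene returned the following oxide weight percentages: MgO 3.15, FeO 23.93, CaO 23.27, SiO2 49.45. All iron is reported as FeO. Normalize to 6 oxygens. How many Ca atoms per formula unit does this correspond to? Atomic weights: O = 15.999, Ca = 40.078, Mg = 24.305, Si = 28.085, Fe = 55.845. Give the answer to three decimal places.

MgO (M=40.304): mol = 0.07816; Mg = 0.07816, O = 0.07816.
FeO (M=71.844): mol = 0.33308; Fe = 0.33308, O = 0.33308.
CaO (M=56.077): mol = 0.41497; Ca = 0.41497, O = 0.41497.
SiO2 (M=60.083): mol = 0.82303; Si = 0.82303, O = 1.64606.
ΣO = 2.47227; factor = 6/ΣO = 2.42692.
Ca apfu = 0.41497 × 2.42692 = 1.007.

1.007 Ca apfu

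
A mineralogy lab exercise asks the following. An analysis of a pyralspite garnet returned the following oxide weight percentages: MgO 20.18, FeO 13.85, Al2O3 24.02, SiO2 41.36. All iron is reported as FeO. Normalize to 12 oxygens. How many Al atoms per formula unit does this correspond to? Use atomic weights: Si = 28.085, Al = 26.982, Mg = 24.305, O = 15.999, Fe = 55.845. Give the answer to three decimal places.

MgO: 20.18/40.304 = 0.50069 mol → 0.50069 mol Mg, 0.50069 mol O.
FeO: 13.85/71.844 = 0.19278 mol → 0.19278 mol Fe, 0.19278 mol O.
Al2O3: 24.02/101.961 = 0.23558 mol → 0.47116 mol Al, 0.70674 mol O.
SiO2: 41.36/60.083 = 0.68838 mol → 0.68838 mol Si, 1.37676 mol O.
Total oxygen = 2.77697 mol. Normalization factor = 12/2.77697 = 4.32126.
Al per 12 O = 0.47116 × 4.32126 = 2.036.

2.036 Al apfu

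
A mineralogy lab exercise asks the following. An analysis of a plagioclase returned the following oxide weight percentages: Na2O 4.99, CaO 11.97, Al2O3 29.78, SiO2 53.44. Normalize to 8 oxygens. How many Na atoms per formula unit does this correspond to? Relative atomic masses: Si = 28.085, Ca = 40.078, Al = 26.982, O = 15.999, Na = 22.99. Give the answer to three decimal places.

Na2O (M=61.979): mol = 0.08051; Na = 0.16102, O = 0.08051.
CaO (M=56.077): mol = 0.21346; Ca = 0.21346, O = 0.21346.
Al2O3 (M=101.961): mol = 0.29207; Al = 0.58414, O = 0.87621.
SiO2 (M=60.083): mol = 0.88944; Si = 0.88944, O = 1.77888.
ΣO = 2.94906; factor = 8/ΣO = 2.71273.
Na apfu = 0.16102 × 2.71273 = 0.437.

0.437 Na apfu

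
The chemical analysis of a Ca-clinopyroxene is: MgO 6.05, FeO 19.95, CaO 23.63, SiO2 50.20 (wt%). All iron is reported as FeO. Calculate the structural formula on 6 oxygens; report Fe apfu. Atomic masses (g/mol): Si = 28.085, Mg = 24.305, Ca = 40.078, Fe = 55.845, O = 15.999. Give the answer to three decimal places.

0.661 Fe apfu

MgO: 6.05/40.304 = 0.15011 mol → 0.15011 mol Mg, 0.15011 mol O.
FeO: 19.95/71.844 = 0.27768 mol → 0.27768 mol Fe, 0.27768 mol O.
CaO: 23.63/56.077 = 0.42138 mol → 0.42138 mol Ca, 0.42138 mol O.
SiO2: 50.20/60.083 = 0.83551 mol → 0.83551 mol Si, 1.67102 mol O.
Total oxygen = 2.52019 mol. Normalization factor = 6/2.52019 = 2.38077.
Fe per 6 O = 0.27768 × 2.38077 = 0.661.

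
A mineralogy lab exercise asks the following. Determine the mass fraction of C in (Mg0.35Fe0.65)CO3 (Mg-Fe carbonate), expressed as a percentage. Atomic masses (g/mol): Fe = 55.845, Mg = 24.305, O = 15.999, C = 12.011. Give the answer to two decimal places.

Molar mass of (Mg0.35Fe0.65)CO3: 0.35*24.305 + 0.65*55.845 + 1*12.011 + 3*15.999 = 104.814 g/mol.
Mass of C per formula unit: 1 × 12.011 = 12.011 g.
Weight fraction C = 12.011 / 104.814 = 0.1146.

11.46 weight percent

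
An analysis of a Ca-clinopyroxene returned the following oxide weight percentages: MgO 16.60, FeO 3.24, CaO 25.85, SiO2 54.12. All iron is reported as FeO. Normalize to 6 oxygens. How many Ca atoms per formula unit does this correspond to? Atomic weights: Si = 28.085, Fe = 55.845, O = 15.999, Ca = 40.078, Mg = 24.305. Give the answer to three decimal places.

1.017 Ca apfu

MgO: 16.60/40.304 = 0.41187 mol → 0.41187 mol Mg, 0.41187 mol O.
FeO: 3.24/71.844 = 0.04510 mol → 0.04510 mol Fe, 0.04510 mol O.
CaO: 25.85/56.077 = 0.46097 mol → 0.46097 mol Ca, 0.46097 mol O.
SiO2: 54.12/60.083 = 0.90075 mol → 0.90075 mol Si, 1.80150 mol O.
Total oxygen = 2.71944 mol. Normalization factor = 6/2.71944 = 2.20634.
Ca per 6 O = 0.46097 × 2.20634 = 1.017.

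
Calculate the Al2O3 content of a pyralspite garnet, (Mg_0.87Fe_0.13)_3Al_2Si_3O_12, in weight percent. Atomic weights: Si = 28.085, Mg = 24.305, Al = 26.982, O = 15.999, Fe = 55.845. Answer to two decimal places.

24.54 wt%

Formula mass = 415.423 g/mol.
2 Al → 1.0000 mol Al2O3 per formula unit; M(Al2O3) = 101.961, so Al2O3 mass = 101.961 g.
101.961/415.423 × 100 = 24.54 wt%.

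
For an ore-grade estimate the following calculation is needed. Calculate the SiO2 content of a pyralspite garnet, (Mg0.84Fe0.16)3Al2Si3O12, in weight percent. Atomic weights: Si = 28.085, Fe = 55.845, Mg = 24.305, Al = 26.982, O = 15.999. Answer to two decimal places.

M((Mg0.84Fe0.16)3Al2Si3O12) = 418.261 g/mol; M(SiO2) = 60.083 g/mol.
Moles SiO2 per formula unit = 3 Si ÷ 1 = 3.0000.
SiO2 fraction = (3.0000 × 60.083) / 418.261 = 180.249/418.261 = 0.4309.

43.09 wt%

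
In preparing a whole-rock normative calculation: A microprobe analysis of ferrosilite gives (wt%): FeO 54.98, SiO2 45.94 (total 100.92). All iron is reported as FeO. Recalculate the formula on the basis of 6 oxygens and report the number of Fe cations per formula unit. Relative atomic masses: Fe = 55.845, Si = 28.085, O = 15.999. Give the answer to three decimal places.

2.001 Fe apfu

FeO: 54.98/71.844 = 0.76527 mol → 0.76527 mol Fe, 0.76527 mol O.
SiO2: 45.94/60.083 = 0.76461 mol → 0.76461 mol Si, 1.52922 mol O.
Total oxygen = 2.29449 mol. Normalization factor = 6/2.29449 = 2.61496.
Fe per 6 O = 0.76527 × 2.61496 = 2.001.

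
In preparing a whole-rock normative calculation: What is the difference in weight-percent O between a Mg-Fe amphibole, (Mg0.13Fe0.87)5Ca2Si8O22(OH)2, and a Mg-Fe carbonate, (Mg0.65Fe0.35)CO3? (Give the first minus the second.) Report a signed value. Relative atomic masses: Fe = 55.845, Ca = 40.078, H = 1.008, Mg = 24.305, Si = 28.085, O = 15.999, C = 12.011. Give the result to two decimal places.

O in (Mg0.13Fe0.87)5Ca2Si8O22(OH)2: molar mass 949.552 g/mol; 24×15.999 = 383.976 g → 40.44 wt%.
O in (Mg0.65Fe0.35)CO3: molar mass 95.352 g/mol; 3×15.999 = 47.997 g → 50.34 wt%.
Difference = 40.44 − 50.34 = -9.90 percentage points.

-9.90 percentage points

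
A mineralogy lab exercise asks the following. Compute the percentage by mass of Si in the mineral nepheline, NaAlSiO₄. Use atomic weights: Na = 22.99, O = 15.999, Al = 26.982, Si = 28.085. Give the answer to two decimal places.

19.77 mass %

Formula mass = 1·22.99 + 1·26.982 + 1·28.085 + 4·15.999 = 142.053 g/mol, of which 28.085 g is Si.
So Si makes up 28.085/142.053 = 0.1977 of the mass, i.e. 19.77%.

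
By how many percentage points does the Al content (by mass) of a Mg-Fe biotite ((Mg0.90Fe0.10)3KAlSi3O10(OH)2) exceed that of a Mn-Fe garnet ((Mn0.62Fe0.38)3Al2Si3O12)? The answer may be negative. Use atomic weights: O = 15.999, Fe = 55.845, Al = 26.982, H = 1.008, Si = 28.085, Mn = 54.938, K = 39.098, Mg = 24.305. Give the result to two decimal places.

Al in (Mg0.90Fe0.10)3KAlSi3O10(OH)2: molar mass 426.716 g/mol; 1×26.982 = 26.982 g → 6.32 wt%.
Al in (Mn0.62Fe0.38)3Al2Si3O12: molar mass 496.055 g/mol; 2×26.982 = 53.964 g → 10.88 wt%.
Difference = 6.32 − 10.88 = -4.56 percentage points.

-4.56 percentage points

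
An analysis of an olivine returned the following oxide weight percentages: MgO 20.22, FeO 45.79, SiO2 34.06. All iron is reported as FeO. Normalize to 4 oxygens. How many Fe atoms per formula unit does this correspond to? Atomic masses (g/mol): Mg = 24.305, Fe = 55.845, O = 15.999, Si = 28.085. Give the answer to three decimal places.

MgO (M=40.304): mol = 0.50169; Mg = 0.50169, O = 0.50169.
FeO (M=71.844): mol = 0.63735; Fe = 0.63735, O = 0.63735.
SiO2 (M=60.083): mol = 0.56688; Si = 0.56688, O = 1.13376.
ΣO = 2.27280; factor = 4/ΣO = 1.75994.
Fe apfu = 0.63735 × 1.75994 = 1.122.

1.122 Fe apfu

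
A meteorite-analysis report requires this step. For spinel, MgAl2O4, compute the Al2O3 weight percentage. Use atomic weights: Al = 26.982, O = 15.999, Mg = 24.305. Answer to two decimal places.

71.67 wt%

Formula mass = 142.265 g/mol.
2 Al → 1.0000 mol Al2O3 per formula unit; M(Al2O3) = 101.961, so Al2O3 mass = 101.961 g.
101.961/142.265 × 100 = 71.67 wt%.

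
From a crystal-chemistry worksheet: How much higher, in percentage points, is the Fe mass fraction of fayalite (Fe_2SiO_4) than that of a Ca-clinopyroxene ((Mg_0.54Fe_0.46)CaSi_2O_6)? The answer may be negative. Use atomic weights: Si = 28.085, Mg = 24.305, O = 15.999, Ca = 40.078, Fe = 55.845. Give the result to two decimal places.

43.69 percentage points

First mineral: 111.690 g Fe in 203.771 g formula = 54.81 wt% Fe.
Second mineral: 25.689 g Fe in 231.055 g formula = 11.12 wt% Fe.
54.81% − 11.12% gives a difference of 43.69 percentage points.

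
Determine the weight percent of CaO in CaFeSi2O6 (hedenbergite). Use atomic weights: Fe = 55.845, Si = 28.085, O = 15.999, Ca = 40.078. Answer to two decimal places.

Molar mass of CaFeSi2O6 = 1×40.078 + 1×55.845 + 2×28.085 + 6×15.999 = 248.087 g/mol.
Each formula unit contains 1 Ca, equivalent to 1/1 = 1.0000 mol CaO.
M(CaO) = 1×40.078 + 1×15.999 = 56.077 g/mol.
Mass of CaO per formula unit = 1.0000 × 56.077 = 56.077 g.
CaO wt% = 56.077 / 248.087 × 100 = 22.60%.

22.60 wt%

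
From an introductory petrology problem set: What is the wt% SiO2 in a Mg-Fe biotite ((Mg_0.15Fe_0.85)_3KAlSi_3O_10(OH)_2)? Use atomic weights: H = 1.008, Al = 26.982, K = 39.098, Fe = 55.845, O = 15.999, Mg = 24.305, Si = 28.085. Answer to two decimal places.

36.22 wt%

Molar mass of (Mg_0.15Fe_0.85)_3KAlSi_3O_10(OH)_2 = 0.45*24.305 + 2.55*55.845 + 1*39.098 + 1*26.982 + 3*28.085 + 12*15.999 + 2*1.008 = 497.681 g/mol.
Each formula unit contains 3 Si, equivalent to 3/1 = 3.0000 mol SiO2.
M(SiO2) = 1×28.085 + 2×15.999 = 60.083 g/mol.
Mass of SiO2 per formula unit = 3.0000 × 60.083 = 180.249 g.
SiO2 wt% = 180.249 / 497.681 × 100 = 36.22%.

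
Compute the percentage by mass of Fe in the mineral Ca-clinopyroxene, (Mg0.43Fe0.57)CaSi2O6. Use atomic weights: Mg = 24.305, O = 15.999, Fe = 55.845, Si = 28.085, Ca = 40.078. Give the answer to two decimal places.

13.57 weight percent

M((Mg0.43Fe0.57)CaSi2O6) = 234.525 g/mol.
Fe contributes 0.57 × 55.845 = 31.832 g per mole.
31.832/234.525 = 0.1357 → 13.57%.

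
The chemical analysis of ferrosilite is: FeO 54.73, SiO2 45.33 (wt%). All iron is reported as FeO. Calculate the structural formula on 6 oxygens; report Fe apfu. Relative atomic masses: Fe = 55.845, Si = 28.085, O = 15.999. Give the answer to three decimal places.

2.013 Fe apfu

FeO: 54.73/71.844 = 0.76179 mol → 0.76179 mol Fe, 0.76179 mol O.
SiO2: 45.33/60.083 = 0.75446 mol → 0.75446 mol Si, 1.50892 mol O.
Total oxygen = 2.27071 mol. Normalization factor = 6/2.27071 = 2.64235.
Fe per 6 O = 0.76179 × 2.64235 = 2.013.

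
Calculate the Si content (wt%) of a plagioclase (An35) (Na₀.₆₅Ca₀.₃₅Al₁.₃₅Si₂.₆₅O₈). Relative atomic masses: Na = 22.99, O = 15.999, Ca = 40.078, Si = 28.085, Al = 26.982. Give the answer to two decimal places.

27.79 wt%

M(Na₀.₆₅Ca₀.₃₅Al₁.₃₅Si₂.₆₅O₈) = 267.814 g/mol.
Si contributes 2.65 × 28.085 = 74.425 g per mole.
74.425/267.814 = 0.2779 → 27.79%.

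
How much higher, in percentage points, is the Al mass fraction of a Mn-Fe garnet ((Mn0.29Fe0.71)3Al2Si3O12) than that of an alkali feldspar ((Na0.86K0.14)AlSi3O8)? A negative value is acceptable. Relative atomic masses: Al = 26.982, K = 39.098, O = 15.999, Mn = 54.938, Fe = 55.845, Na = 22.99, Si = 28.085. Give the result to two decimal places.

0.66 percentage points

Al in (Mn0.29Fe0.71)3Al2Si3O12: molar mass 496.953 g/mol; 2×26.982 = 53.964 g → 10.86 wt%.
Al in (Na0.86K0.14)AlSi3O8: molar mass 264.474 g/mol; 1×26.982 = 26.982 g → 10.20 wt%.
Difference = 10.86 − 10.20 = 0.66 percentage points.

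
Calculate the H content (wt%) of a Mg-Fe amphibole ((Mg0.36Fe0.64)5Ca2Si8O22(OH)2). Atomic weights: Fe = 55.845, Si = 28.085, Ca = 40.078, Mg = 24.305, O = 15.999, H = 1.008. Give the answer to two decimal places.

M((Mg0.36Fe0.64)5Ca2Si8O22(OH)2) = 913.281 g/mol.
H contributes 2 × 1.008 = 2.016 g per mole.
2.016/913.281 = 0.0022 → 0.22%.

0.22 wt%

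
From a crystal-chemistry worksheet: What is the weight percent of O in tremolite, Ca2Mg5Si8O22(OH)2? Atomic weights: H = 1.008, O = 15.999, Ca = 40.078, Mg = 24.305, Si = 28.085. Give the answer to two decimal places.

47.27 mass %

M(Ca2Mg5Si8O22(OH)2) = 812.353 g/mol.
O contributes 24 × 15.999 = 383.976 g per mole.
383.976/812.353 = 0.4727 → 47.27%.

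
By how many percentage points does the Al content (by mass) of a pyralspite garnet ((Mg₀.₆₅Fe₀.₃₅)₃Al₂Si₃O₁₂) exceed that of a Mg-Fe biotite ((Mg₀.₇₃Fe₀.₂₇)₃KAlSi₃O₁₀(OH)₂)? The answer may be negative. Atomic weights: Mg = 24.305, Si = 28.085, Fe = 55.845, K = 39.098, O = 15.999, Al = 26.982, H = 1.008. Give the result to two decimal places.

M((Mg₀.₆₅Fe₀.₃₅)₃Al₂Si₃O₁₂) = 436.239 g/mol, so wt% Al = 53.964/436.239 × 100 = 12.37%.
M((Mg₀.₇₃Fe₀.₂₇)₃KAlSi₃O₁₀(OH)₂) = 442.801 g/mol, so wt% Al = 26.982/442.801 × 100 = 6.09%.
12.37 − 6.09 = 6.28 pp.

6.28 percentage points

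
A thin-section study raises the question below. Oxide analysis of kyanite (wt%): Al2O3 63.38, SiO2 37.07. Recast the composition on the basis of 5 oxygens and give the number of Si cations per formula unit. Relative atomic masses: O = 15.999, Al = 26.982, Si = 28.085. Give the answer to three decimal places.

63.38 wt% Al2O3 ÷ 101.961 g/mol = 0.62161 mol, giving 1.24322 Al and 1.86483 O.
37.07 wt% SiO2 ÷ 60.083 g/mol = 0.61698 mol, giving 0.61698 Si and 1.23396 O.
Oxygen sums to 3.09879; scaling by 5/3.09879 = 1.61353 puts the formula on 5 O.
Si: 0.61698 × 1.61353 = 0.996 atoms per formula unit.

0.996 Si apfu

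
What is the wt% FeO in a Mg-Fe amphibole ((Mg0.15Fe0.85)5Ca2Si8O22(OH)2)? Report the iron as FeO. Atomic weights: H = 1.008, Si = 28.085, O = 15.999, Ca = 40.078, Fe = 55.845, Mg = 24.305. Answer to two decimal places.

M((Mg0.15Fe0.85)5Ca2Si8O22(OH)2) = 946.398 g/mol; M(FeO) = 71.844 g/mol.
Moles FeO per formula unit = 4.25 Fe ÷ 1 = 4.2500.
FeO fraction = (4.2500 × 71.844) / 946.398 = 305.337/946.398 = 0.3226.

32.26 wt%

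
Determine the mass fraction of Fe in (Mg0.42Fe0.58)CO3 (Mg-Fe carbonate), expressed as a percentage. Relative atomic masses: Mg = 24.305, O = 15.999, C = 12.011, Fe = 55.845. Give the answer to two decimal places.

Molar mass of (Mg0.42Fe0.58)CO3: 0.42·24.305 + 0.58·55.845 + 1·12.011 + 3·15.999 = 102.606 g/mol.
Mass of Fe per formula unit: 0.58 × 55.845 = 32.390 g.
Weight fraction Fe = 32.390 / 102.606 = 0.3157.

31.57 mass %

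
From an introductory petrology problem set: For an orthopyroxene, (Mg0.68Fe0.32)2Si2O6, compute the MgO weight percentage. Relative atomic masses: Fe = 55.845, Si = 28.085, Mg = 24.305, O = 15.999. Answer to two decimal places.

24.81 wt%

Formula mass = 220.960 g/mol.
1.36 Mg → 1.3600 mol MgO per formula unit; M(MgO) = 40.304, so MgO mass = 54.813 g.
54.813/220.960 × 100 = 24.81 wt%.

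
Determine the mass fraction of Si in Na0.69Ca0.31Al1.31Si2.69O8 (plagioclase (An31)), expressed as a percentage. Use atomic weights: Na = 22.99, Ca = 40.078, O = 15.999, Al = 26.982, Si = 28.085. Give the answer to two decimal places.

28.28 wt%

M(Na0.69Ca0.31Al1.31Si2.69O8) = 267.174 g/mol.
Si contributes 2.69 × 28.085 = 75.549 g per mole.
75.549/267.174 = 0.2828 → 28.28%.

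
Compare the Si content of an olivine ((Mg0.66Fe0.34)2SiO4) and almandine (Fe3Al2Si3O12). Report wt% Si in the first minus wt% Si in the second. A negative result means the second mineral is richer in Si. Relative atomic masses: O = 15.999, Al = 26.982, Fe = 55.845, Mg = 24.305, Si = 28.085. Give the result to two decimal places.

0.39 percentage points

First mineral: 28.085 g Si in 162.138 g formula = 17.32 wt% Si.
Second mineral: 84.255 g Si in 497.742 g formula = 16.93 wt% Si.
17.32% − 16.93% gives a difference of 0.39 percentage points.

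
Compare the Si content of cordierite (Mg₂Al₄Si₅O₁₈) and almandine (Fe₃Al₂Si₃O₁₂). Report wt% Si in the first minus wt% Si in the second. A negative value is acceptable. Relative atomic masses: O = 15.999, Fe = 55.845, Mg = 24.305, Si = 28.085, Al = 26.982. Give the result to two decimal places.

7.08 percentage points

First mineral: 140.425 g Si in 584.945 g formula = 24.01 wt% Si.
Second mineral: 84.255 g Si in 497.742 g formula = 16.93 wt% Si.
24.01% − 16.93% gives a difference of 7.08 percentage points.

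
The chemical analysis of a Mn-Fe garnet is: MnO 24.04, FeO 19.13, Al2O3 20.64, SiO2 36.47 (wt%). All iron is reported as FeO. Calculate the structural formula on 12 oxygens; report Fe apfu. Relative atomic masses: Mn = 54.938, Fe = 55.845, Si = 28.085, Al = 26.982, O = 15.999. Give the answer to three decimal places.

24.04 wt% MnO ÷ 70.937 g/mol = 0.33889 mol, giving 0.33889 Mn and 0.33889 O.
19.13 wt% FeO ÷ 71.844 g/mol = 0.26627 mol, giving 0.26627 Fe and 0.26627 O.
20.64 wt% Al2O3 ÷ 101.961 g/mol = 0.20243 mol, giving 0.40486 Al and 0.60729 O.
36.47 wt% SiO2 ÷ 60.083 g/mol = 0.60699 mol, giving 0.60699 Si and 1.21398 O.
Oxygen sums to 2.42643; scaling by 12/2.42643 = 4.94554 puts the formula on 12 O.
Fe: 0.26627 × 4.94554 = 1.317 atoms per formula unit.

1.317 Fe apfu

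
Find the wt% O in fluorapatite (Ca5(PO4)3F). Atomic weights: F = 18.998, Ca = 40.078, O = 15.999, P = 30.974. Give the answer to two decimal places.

38.07 weight percent

Molar mass of Ca5(PO4)3F: 5·40.078 + 3·30.974 + 12·15.999 + 1·18.998 = 504.298 g/mol.
Mass of O per formula unit: 12 × 15.999 = 191.988 g.
Weight fraction O = 191.988 / 504.298 = 0.3807.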